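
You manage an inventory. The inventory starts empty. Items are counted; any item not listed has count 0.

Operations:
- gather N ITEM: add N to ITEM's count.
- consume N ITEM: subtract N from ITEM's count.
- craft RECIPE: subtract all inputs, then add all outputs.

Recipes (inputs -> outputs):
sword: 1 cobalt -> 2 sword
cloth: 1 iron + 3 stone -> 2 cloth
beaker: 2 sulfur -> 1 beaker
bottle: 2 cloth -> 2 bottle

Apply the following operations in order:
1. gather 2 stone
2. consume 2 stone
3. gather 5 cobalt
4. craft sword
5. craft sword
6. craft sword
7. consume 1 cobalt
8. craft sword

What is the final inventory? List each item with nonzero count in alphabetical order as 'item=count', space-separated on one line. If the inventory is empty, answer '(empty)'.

After 1 (gather 2 stone): stone=2
After 2 (consume 2 stone): (empty)
After 3 (gather 5 cobalt): cobalt=5
After 4 (craft sword): cobalt=4 sword=2
After 5 (craft sword): cobalt=3 sword=4
After 6 (craft sword): cobalt=2 sword=6
After 7 (consume 1 cobalt): cobalt=1 sword=6
After 8 (craft sword): sword=8

Answer: sword=8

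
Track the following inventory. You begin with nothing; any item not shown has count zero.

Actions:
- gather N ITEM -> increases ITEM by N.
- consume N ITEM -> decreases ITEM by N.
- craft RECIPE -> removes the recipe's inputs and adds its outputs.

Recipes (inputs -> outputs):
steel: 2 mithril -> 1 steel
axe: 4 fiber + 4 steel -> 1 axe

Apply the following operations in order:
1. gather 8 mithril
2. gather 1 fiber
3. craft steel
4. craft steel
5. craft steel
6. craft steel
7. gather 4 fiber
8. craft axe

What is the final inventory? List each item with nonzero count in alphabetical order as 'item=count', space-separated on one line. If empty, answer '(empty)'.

Answer: axe=1 fiber=1

Derivation:
After 1 (gather 8 mithril): mithril=8
After 2 (gather 1 fiber): fiber=1 mithril=8
After 3 (craft steel): fiber=1 mithril=6 steel=1
After 4 (craft steel): fiber=1 mithril=4 steel=2
After 5 (craft steel): fiber=1 mithril=2 steel=3
After 6 (craft steel): fiber=1 steel=4
After 7 (gather 4 fiber): fiber=5 steel=4
After 8 (craft axe): axe=1 fiber=1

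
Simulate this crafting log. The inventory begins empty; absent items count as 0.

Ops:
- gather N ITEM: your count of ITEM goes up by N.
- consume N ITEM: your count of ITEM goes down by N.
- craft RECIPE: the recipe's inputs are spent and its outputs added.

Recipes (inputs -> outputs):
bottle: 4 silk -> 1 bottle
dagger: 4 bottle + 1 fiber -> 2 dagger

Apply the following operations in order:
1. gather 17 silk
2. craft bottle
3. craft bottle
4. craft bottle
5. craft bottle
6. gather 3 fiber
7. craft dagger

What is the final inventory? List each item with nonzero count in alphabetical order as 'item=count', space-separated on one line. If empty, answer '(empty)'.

After 1 (gather 17 silk): silk=17
After 2 (craft bottle): bottle=1 silk=13
After 3 (craft bottle): bottle=2 silk=9
After 4 (craft bottle): bottle=3 silk=5
After 5 (craft bottle): bottle=4 silk=1
After 6 (gather 3 fiber): bottle=4 fiber=3 silk=1
After 7 (craft dagger): dagger=2 fiber=2 silk=1

Answer: dagger=2 fiber=2 silk=1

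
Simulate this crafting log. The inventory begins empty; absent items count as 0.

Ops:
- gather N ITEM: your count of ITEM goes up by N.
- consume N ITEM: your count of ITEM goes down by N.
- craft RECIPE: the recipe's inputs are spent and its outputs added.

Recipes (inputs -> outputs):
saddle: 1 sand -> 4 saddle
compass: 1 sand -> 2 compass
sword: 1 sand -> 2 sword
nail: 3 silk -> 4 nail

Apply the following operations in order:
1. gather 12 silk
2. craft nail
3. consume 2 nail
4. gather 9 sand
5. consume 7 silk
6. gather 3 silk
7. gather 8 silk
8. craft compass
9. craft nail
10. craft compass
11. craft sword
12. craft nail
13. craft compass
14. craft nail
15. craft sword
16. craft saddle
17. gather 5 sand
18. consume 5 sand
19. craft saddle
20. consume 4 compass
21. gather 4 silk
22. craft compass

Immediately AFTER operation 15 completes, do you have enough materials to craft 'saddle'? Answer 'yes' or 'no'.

Answer: yes

Derivation:
After 1 (gather 12 silk): silk=12
After 2 (craft nail): nail=4 silk=9
After 3 (consume 2 nail): nail=2 silk=9
After 4 (gather 9 sand): nail=2 sand=9 silk=9
After 5 (consume 7 silk): nail=2 sand=9 silk=2
After 6 (gather 3 silk): nail=2 sand=9 silk=5
After 7 (gather 8 silk): nail=2 sand=9 silk=13
After 8 (craft compass): compass=2 nail=2 sand=8 silk=13
After 9 (craft nail): compass=2 nail=6 sand=8 silk=10
After 10 (craft compass): compass=4 nail=6 sand=7 silk=10
After 11 (craft sword): compass=4 nail=6 sand=6 silk=10 sword=2
After 12 (craft nail): compass=4 nail=10 sand=6 silk=7 sword=2
After 13 (craft compass): compass=6 nail=10 sand=5 silk=7 sword=2
After 14 (craft nail): compass=6 nail=14 sand=5 silk=4 sword=2
After 15 (craft sword): compass=6 nail=14 sand=4 silk=4 sword=4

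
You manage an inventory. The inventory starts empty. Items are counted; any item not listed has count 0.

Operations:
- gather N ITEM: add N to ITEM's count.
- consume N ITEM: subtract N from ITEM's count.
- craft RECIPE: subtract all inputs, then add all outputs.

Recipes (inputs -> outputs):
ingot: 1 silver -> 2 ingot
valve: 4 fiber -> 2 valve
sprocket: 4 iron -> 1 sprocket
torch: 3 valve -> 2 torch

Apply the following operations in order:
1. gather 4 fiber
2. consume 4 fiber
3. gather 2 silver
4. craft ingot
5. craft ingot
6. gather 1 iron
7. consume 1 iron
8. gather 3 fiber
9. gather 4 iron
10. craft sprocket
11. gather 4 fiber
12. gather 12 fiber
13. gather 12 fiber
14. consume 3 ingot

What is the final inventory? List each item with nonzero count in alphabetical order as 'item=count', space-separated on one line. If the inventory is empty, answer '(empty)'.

Answer: fiber=31 ingot=1 sprocket=1

Derivation:
After 1 (gather 4 fiber): fiber=4
After 2 (consume 4 fiber): (empty)
After 3 (gather 2 silver): silver=2
After 4 (craft ingot): ingot=2 silver=1
After 5 (craft ingot): ingot=4
After 6 (gather 1 iron): ingot=4 iron=1
After 7 (consume 1 iron): ingot=4
After 8 (gather 3 fiber): fiber=3 ingot=4
After 9 (gather 4 iron): fiber=3 ingot=4 iron=4
After 10 (craft sprocket): fiber=3 ingot=4 sprocket=1
After 11 (gather 4 fiber): fiber=7 ingot=4 sprocket=1
After 12 (gather 12 fiber): fiber=19 ingot=4 sprocket=1
After 13 (gather 12 fiber): fiber=31 ingot=4 sprocket=1
After 14 (consume 3 ingot): fiber=31 ingot=1 sprocket=1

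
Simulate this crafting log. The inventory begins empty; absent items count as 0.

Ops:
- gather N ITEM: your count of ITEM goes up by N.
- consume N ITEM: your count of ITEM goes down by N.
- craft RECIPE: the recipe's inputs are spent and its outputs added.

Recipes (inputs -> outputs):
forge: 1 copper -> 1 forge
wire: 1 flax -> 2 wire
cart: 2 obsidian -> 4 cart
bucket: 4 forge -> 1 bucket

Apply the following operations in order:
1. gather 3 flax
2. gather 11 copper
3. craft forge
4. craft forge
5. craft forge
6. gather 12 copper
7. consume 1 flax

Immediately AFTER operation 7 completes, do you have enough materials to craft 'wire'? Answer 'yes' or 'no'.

After 1 (gather 3 flax): flax=3
After 2 (gather 11 copper): copper=11 flax=3
After 3 (craft forge): copper=10 flax=3 forge=1
After 4 (craft forge): copper=9 flax=3 forge=2
After 5 (craft forge): copper=8 flax=3 forge=3
After 6 (gather 12 copper): copper=20 flax=3 forge=3
After 7 (consume 1 flax): copper=20 flax=2 forge=3

Answer: yes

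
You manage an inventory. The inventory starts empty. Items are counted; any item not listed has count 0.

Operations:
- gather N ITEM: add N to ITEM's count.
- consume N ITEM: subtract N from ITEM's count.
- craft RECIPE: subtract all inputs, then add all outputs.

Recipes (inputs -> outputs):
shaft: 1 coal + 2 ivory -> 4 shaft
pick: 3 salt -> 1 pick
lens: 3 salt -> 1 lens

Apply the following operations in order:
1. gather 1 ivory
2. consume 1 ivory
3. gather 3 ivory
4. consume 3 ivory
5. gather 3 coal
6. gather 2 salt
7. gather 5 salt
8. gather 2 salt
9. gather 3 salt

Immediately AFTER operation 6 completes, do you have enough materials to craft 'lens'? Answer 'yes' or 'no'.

Answer: no

Derivation:
After 1 (gather 1 ivory): ivory=1
After 2 (consume 1 ivory): (empty)
After 3 (gather 3 ivory): ivory=3
After 4 (consume 3 ivory): (empty)
After 5 (gather 3 coal): coal=3
After 6 (gather 2 salt): coal=3 salt=2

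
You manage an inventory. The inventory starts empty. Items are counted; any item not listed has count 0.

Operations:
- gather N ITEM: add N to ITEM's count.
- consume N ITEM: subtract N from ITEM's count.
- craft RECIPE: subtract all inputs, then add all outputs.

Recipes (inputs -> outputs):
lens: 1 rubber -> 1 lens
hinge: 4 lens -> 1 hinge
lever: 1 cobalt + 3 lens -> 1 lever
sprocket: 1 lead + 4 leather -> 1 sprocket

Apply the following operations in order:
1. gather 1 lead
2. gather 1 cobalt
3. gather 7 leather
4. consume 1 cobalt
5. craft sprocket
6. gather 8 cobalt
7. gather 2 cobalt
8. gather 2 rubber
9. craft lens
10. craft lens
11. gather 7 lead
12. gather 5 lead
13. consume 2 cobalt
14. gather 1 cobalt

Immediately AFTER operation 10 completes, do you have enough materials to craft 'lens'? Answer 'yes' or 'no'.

After 1 (gather 1 lead): lead=1
After 2 (gather 1 cobalt): cobalt=1 lead=1
After 3 (gather 7 leather): cobalt=1 lead=1 leather=7
After 4 (consume 1 cobalt): lead=1 leather=7
After 5 (craft sprocket): leather=3 sprocket=1
After 6 (gather 8 cobalt): cobalt=8 leather=3 sprocket=1
After 7 (gather 2 cobalt): cobalt=10 leather=3 sprocket=1
After 8 (gather 2 rubber): cobalt=10 leather=3 rubber=2 sprocket=1
After 9 (craft lens): cobalt=10 leather=3 lens=1 rubber=1 sprocket=1
After 10 (craft lens): cobalt=10 leather=3 lens=2 sprocket=1

Answer: no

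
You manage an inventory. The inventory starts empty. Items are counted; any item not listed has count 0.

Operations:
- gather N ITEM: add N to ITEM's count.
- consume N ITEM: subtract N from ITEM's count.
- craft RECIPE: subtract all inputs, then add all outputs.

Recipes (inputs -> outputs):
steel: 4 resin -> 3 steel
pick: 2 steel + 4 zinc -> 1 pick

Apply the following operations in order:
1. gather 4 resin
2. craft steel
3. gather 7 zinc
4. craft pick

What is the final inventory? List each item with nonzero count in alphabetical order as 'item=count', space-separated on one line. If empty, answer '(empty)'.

Answer: pick=1 steel=1 zinc=3

Derivation:
After 1 (gather 4 resin): resin=4
After 2 (craft steel): steel=3
After 3 (gather 7 zinc): steel=3 zinc=7
After 4 (craft pick): pick=1 steel=1 zinc=3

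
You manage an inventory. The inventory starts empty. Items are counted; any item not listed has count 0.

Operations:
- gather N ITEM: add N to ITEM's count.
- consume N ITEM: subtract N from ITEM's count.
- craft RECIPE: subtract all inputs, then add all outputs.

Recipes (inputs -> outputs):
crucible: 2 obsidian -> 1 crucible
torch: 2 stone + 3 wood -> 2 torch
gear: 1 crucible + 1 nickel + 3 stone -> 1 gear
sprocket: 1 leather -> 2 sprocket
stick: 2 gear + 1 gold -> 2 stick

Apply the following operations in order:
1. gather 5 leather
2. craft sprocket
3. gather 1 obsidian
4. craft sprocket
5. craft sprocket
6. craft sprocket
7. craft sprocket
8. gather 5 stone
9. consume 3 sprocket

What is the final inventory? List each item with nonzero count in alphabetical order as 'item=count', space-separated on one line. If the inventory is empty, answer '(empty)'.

Answer: obsidian=1 sprocket=7 stone=5

Derivation:
After 1 (gather 5 leather): leather=5
After 2 (craft sprocket): leather=4 sprocket=2
After 3 (gather 1 obsidian): leather=4 obsidian=1 sprocket=2
After 4 (craft sprocket): leather=3 obsidian=1 sprocket=4
After 5 (craft sprocket): leather=2 obsidian=1 sprocket=6
After 6 (craft sprocket): leather=1 obsidian=1 sprocket=8
After 7 (craft sprocket): obsidian=1 sprocket=10
After 8 (gather 5 stone): obsidian=1 sprocket=10 stone=5
After 9 (consume 3 sprocket): obsidian=1 sprocket=7 stone=5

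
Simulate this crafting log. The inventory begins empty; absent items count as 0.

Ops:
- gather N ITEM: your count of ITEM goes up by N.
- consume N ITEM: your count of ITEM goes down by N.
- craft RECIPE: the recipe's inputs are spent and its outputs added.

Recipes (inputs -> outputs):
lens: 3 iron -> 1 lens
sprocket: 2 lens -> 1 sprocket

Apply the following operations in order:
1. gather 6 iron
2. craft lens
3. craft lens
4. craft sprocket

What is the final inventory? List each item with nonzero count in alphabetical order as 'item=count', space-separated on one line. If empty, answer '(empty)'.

Answer: sprocket=1

Derivation:
After 1 (gather 6 iron): iron=6
After 2 (craft lens): iron=3 lens=1
After 3 (craft lens): lens=2
After 4 (craft sprocket): sprocket=1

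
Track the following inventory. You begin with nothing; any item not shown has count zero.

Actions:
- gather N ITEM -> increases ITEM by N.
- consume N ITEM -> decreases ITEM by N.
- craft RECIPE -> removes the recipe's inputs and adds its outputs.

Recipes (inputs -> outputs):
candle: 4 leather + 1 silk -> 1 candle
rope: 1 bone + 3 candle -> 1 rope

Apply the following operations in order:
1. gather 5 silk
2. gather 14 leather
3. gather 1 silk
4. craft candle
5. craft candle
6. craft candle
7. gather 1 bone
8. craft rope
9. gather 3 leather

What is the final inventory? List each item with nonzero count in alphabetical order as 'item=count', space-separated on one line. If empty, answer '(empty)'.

After 1 (gather 5 silk): silk=5
After 2 (gather 14 leather): leather=14 silk=5
After 3 (gather 1 silk): leather=14 silk=6
After 4 (craft candle): candle=1 leather=10 silk=5
After 5 (craft candle): candle=2 leather=6 silk=4
After 6 (craft candle): candle=3 leather=2 silk=3
After 7 (gather 1 bone): bone=1 candle=3 leather=2 silk=3
After 8 (craft rope): leather=2 rope=1 silk=3
After 9 (gather 3 leather): leather=5 rope=1 silk=3

Answer: leather=5 rope=1 silk=3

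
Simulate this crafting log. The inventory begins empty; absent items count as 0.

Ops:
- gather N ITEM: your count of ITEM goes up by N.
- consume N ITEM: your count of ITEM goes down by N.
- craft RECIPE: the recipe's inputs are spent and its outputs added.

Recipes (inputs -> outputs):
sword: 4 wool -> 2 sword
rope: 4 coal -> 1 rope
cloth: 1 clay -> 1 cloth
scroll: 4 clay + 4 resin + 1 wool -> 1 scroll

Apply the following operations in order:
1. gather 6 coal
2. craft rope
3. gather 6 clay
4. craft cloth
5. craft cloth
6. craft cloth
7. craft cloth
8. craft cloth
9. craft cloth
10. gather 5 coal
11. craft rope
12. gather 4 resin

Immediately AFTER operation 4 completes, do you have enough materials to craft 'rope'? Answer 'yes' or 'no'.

Answer: no

Derivation:
After 1 (gather 6 coal): coal=6
After 2 (craft rope): coal=2 rope=1
After 3 (gather 6 clay): clay=6 coal=2 rope=1
After 4 (craft cloth): clay=5 cloth=1 coal=2 rope=1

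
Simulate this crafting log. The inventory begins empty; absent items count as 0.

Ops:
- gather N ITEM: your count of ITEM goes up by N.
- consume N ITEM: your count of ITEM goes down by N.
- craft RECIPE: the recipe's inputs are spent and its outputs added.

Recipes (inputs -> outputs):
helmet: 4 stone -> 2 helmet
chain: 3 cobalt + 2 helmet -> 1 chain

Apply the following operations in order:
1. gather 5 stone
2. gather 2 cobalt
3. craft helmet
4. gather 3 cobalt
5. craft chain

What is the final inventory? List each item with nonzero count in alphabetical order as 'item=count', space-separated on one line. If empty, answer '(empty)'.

After 1 (gather 5 stone): stone=5
After 2 (gather 2 cobalt): cobalt=2 stone=5
After 3 (craft helmet): cobalt=2 helmet=2 stone=1
After 4 (gather 3 cobalt): cobalt=5 helmet=2 stone=1
After 5 (craft chain): chain=1 cobalt=2 stone=1

Answer: chain=1 cobalt=2 stone=1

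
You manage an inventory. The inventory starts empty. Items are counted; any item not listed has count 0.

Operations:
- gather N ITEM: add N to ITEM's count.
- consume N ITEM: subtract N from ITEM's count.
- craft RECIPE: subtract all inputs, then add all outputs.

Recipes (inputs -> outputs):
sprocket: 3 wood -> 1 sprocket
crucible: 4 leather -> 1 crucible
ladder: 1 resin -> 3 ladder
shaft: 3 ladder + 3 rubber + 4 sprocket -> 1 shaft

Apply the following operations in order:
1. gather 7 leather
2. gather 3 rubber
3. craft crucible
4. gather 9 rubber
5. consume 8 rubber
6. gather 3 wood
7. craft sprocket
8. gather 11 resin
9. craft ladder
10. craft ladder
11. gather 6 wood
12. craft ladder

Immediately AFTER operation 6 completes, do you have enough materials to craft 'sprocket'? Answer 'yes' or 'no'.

Answer: yes

Derivation:
After 1 (gather 7 leather): leather=7
After 2 (gather 3 rubber): leather=7 rubber=3
After 3 (craft crucible): crucible=1 leather=3 rubber=3
After 4 (gather 9 rubber): crucible=1 leather=3 rubber=12
After 5 (consume 8 rubber): crucible=1 leather=3 rubber=4
After 6 (gather 3 wood): crucible=1 leather=3 rubber=4 wood=3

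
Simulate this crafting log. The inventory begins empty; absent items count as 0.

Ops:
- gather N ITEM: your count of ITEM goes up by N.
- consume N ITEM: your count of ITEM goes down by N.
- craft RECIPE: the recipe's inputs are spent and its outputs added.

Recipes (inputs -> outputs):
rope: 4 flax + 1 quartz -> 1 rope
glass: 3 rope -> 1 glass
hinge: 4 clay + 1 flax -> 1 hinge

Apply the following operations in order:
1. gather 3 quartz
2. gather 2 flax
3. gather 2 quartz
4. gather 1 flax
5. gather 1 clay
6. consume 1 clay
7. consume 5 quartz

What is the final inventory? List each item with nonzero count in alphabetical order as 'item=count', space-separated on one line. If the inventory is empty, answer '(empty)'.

After 1 (gather 3 quartz): quartz=3
After 2 (gather 2 flax): flax=2 quartz=3
After 3 (gather 2 quartz): flax=2 quartz=5
After 4 (gather 1 flax): flax=3 quartz=5
After 5 (gather 1 clay): clay=1 flax=3 quartz=5
After 6 (consume 1 clay): flax=3 quartz=5
After 7 (consume 5 quartz): flax=3

Answer: flax=3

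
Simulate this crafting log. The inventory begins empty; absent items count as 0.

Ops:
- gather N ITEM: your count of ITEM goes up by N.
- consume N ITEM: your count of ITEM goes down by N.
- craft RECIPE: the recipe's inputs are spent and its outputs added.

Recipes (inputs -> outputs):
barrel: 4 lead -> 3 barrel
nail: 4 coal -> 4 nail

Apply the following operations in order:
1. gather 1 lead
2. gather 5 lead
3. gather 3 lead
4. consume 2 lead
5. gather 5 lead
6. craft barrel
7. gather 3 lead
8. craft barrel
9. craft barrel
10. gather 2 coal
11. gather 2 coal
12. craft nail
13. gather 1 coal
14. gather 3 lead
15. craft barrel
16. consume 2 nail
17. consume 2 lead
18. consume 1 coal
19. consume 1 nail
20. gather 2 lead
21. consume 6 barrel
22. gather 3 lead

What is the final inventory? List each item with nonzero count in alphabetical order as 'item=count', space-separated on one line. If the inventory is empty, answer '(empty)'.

Answer: barrel=6 lead=5 nail=1

Derivation:
After 1 (gather 1 lead): lead=1
After 2 (gather 5 lead): lead=6
After 3 (gather 3 lead): lead=9
After 4 (consume 2 lead): lead=7
After 5 (gather 5 lead): lead=12
After 6 (craft barrel): barrel=3 lead=8
After 7 (gather 3 lead): barrel=3 lead=11
After 8 (craft barrel): barrel=6 lead=7
After 9 (craft barrel): barrel=9 lead=3
After 10 (gather 2 coal): barrel=9 coal=2 lead=3
After 11 (gather 2 coal): barrel=9 coal=4 lead=3
After 12 (craft nail): barrel=9 lead=3 nail=4
After 13 (gather 1 coal): barrel=9 coal=1 lead=3 nail=4
After 14 (gather 3 lead): barrel=9 coal=1 lead=6 nail=4
After 15 (craft barrel): barrel=12 coal=1 lead=2 nail=4
After 16 (consume 2 nail): barrel=12 coal=1 lead=2 nail=2
After 17 (consume 2 lead): barrel=12 coal=1 nail=2
After 18 (consume 1 coal): barrel=12 nail=2
After 19 (consume 1 nail): barrel=12 nail=1
After 20 (gather 2 lead): barrel=12 lead=2 nail=1
After 21 (consume 6 barrel): barrel=6 lead=2 nail=1
After 22 (gather 3 lead): barrel=6 lead=5 nail=1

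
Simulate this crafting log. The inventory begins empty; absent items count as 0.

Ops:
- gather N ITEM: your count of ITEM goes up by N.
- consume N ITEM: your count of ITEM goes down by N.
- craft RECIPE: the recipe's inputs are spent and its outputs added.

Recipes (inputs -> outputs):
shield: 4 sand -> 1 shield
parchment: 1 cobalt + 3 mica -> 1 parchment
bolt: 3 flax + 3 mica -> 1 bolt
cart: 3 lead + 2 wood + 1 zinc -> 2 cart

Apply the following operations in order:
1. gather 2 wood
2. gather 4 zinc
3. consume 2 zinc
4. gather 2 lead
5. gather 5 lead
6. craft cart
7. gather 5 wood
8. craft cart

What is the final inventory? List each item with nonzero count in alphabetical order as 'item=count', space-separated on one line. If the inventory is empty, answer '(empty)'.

After 1 (gather 2 wood): wood=2
After 2 (gather 4 zinc): wood=2 zinc=4
After 3 (consume 2 zinc): wood=2 zinc=2
After 4 (gather 2 lead): lead=2 wood=2 zinc=2
After 5 (gather 5 lead): lead=7 wood=2 zinc=2
After 6 (craft cart): cart=2 lead=4 zinc=1
After 7 (gather 5 wood): cart=2 lead=4 wood=5 zinc=1
After 8 (craft cart): cart=4 lead=1 wood=3

Answer: cart=4 lead=1 wood=3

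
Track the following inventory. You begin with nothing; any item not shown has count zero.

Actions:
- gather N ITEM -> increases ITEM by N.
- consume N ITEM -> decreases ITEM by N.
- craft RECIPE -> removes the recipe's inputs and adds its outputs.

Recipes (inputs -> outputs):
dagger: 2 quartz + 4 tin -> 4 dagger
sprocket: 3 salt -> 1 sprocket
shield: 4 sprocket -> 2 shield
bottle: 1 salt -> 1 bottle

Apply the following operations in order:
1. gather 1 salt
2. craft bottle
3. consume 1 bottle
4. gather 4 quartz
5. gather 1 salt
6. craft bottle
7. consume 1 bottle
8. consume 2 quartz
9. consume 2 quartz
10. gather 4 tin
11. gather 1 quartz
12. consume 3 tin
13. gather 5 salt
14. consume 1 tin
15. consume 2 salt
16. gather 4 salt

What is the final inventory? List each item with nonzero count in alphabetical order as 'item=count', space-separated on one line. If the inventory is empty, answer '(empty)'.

After 1 (gather 1 salt): salt=1
After 2 (craft bottle): bottle=1
After 3 (consume 1 bottle): (empty)
After 4 (gather 4 quartz): quartz=4
After 5 (gather 1 salt): quartz=4 salt=1
After 6 (craft bottle): bottle=1 quartz=4
After 7 (consume 1 bottle): quartz=4
After 8 (consume 2 quartz): quartz=2
After 9 (consume 2 quartz): (empty)
After 10 (gather 4 tin): tin=4
After 11 (gather 1 quartz): quartz=1 tin=4
After 12 (consume 3 tin): quartz=1 tin=1
After 13 (gather 5 salt): quartz=1 salt=5 tin=1
After 14 (consume 1 tin): quartz=1 salt=5
After 15 (consume 2 salt): quartz=1 salt=3
After 16 (gather 4 salt): quartz=1 salt=7

Answer: quartz=1 salt=7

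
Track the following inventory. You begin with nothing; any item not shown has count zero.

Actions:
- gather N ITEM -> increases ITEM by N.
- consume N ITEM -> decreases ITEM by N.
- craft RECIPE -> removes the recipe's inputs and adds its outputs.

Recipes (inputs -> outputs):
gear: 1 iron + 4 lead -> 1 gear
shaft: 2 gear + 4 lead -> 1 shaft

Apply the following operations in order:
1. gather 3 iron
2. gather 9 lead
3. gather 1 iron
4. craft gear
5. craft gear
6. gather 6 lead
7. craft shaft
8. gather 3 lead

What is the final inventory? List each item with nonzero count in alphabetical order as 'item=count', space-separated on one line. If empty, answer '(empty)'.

Answer: iron=2 lead=6 shaft=1

Derivation:
After 1 (gather 3 iron): iron=3
After 2 (gather 9 lead): iron=3 lead=9
After 3 (gather 1 iron): iron=4 lead=9
After 4 (craft gear): gear=1 iron=3 lead=5
After 5 (craft gear): gear=2 iron=2 lead=1
After 6 (gather 6 lead): gear=2 iron=2 lead=7
After 7 (craft shaft): iron=2 lead=3 shaft=1
After 8 (gather 3 lead): iron=2 lead=6 shaft=1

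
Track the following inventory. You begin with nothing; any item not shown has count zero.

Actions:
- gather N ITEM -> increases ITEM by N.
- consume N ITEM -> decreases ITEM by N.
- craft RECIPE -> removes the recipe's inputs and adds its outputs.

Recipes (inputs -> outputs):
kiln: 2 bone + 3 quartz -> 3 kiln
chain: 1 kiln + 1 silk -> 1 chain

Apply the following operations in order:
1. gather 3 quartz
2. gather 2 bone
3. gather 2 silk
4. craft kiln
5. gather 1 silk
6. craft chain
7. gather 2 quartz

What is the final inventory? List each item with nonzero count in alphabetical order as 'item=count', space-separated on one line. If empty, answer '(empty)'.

Answer: chain=1 kiln=2 quartz=2 silk=2

Derivation:
After 1 (gather 3 quartz): quartz=3
After 2 (gather 2 bone): bone=2 quartz=3
After 3 (gather 2 silk): bone=2 quartz=3 silk=2
After 4 (craft kiln): kiln=3 silk=2
After 5 (gather 1 silk): kiln=3 silk=3
After 6 (craft chain): chain=1 kiln=2 silk=2
After 7 (gather 2 quartz): chain=1 kiln=2 quartz=2 silk=2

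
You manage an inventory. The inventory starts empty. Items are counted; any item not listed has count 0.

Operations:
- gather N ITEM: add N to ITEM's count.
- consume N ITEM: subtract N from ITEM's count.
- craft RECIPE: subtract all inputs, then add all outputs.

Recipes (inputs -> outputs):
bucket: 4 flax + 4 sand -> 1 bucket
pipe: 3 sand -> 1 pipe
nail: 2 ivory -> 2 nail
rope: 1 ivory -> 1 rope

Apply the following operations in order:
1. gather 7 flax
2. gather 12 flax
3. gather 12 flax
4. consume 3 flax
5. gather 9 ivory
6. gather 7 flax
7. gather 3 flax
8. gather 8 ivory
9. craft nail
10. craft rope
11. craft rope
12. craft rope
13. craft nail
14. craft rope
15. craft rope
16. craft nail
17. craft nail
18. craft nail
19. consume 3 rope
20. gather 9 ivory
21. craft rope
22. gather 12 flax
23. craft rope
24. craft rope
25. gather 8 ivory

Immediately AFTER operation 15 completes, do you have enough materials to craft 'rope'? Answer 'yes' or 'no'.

After 1 (gather 7 flax): flax=7
After 2 (gather 12 flax): flax=19
After 3 (gather 12 flax): flax=31
After 4 (consume 3 flax): flax=28
After 5 (gather 9 ivory): flax=28 ivory=9
After 6 (gather 7 flax): flax=35 ivory=9
After 7 (gather 3 flax): flax=38 ivory=9
After 8 (gather 8 ivory): flax=38 ivory=17
After 9 (craft nail): flax=38 ivory=15 nail=2
After 10 (craft rope): flax=38 ivory=14 nail=2 rope=1
After 11 (craft rope): flax=38 ivory=13 nail=2 rope=2
After 12 (craft rope): flax=38 ivory=12 nail=2 rope=3
After 13 (craft nail): flax=38 ivory=10 nail=4 rope=3
After 14 (craft rope): flax=38 ivory=9 nail=4 rope=4
After 15 (craft rope): flax=38 ivory=8 nail=4 rope=5

Answer: yes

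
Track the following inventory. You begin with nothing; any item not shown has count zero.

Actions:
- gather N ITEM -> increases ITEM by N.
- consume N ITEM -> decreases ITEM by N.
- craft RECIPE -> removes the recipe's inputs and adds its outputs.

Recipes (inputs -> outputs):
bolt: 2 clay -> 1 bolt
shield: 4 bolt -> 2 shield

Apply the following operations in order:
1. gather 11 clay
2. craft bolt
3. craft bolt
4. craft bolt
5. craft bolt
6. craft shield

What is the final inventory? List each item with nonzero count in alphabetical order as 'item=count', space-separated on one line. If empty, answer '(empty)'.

After 1 (gather 11 clay): clay=11
After 2 (craft bolt): bolt=1 clay=9
After 3 (craft bolt): bolt=2 clay=7
After 4 (craft bolt): bolt=3 clay=5
After 5 (craft bolt): bolt=4 clay=3
After 6 (craft shield): clay=3 shield=2

Answer: clay=3 shield=2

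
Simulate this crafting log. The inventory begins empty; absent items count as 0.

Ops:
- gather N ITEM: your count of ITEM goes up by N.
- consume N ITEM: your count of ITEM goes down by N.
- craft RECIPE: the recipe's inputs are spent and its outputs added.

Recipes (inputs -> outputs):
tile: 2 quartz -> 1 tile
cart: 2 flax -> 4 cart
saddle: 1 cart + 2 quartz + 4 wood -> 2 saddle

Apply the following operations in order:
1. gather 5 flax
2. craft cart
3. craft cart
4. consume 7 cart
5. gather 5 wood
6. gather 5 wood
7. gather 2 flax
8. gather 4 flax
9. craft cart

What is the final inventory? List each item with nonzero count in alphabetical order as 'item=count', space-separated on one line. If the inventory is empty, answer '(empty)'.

After 1 (gather 5 flax): flax=5
After 2 (craft cart): cart=4 flax=3
After 3 (craft cart): cart=8 flax=1
After 4 (consume 7 cart): cart=1 flax=1
After 5 (gather 5 wood): cart=1 flax=1 wood=5
After 6 (gather 5 wood): cart=1 flax=1 wood=10
After 7 (gather 2 flax): cart=1 flax=3 wood=10
After 8 (gather 4 flax): cart=1 flax=7 wood=10
After 9 (craft cart): cart=5 flax=5 wood=10

Answer: cart=5 flax=5 wood=10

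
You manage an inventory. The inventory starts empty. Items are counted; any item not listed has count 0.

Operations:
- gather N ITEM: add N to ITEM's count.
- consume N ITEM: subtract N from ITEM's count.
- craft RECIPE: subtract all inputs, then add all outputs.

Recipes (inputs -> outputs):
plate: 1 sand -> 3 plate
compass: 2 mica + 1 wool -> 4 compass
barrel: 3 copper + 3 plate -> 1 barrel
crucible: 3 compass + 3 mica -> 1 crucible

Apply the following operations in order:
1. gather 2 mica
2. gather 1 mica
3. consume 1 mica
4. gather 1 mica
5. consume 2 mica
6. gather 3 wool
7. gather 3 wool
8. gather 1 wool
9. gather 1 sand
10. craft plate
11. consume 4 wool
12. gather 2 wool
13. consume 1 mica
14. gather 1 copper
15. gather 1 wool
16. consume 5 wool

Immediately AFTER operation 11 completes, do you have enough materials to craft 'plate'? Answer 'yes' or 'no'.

After 1 (gather 2 mica): mica=2
After 2 (gather 1 mica): mica=3
After 3 (consume 1 mica): mica=2
After 4 (gather 1 mica): mica=3
After 5 (consume 2 mica): mica=1
After 6 (gather 3 wool): mica=1 wool=3
After 7 (gather 3 wool): mica=1 wool=6
After 8 (gather 1 wool): mica=1 wool=7
After 9 (gather 1 sand): mica=1 sand=1 wool=7
After 10 (craft plate): mica=1 plate=3 wool=7
After 11 (consume 4 wool): mica=1 plate=3 wool=3

Answer: no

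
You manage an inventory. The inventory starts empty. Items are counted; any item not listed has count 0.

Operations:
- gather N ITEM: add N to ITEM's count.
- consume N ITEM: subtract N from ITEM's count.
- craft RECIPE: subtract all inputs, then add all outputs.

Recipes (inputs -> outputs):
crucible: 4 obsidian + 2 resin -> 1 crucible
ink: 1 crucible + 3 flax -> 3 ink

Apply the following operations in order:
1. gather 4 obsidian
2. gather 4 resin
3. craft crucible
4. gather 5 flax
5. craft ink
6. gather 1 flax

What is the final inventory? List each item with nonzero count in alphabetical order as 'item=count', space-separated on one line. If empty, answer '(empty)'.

After 1 (gather 4 obsidian): obsidian=4
After 2 (gather 4 resin): obsidian=4 resin=4
After 3 (craft crucible): crucible=1 resin=2
After 4 (gather 5 flax): crucible=1 flax=5 resin=2
After 5 (craft ink): flax=2 ink=3 resin=2
After 6 (gather 1 flax): flax=3 ink=3 resin=2

Answer: flax=3 ink=3 resin=2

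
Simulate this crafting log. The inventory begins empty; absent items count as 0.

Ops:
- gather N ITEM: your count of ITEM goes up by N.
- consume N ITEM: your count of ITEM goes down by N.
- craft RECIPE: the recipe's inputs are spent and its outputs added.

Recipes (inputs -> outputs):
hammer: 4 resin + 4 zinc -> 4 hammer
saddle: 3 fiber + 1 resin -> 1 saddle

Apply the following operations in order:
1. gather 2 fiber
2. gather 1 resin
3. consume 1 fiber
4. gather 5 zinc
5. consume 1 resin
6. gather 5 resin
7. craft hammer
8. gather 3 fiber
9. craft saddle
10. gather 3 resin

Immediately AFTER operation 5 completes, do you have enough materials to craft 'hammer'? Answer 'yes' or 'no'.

After 1 (gather 2 fiber): fiber=2
After 2 (gather 1 resin): fiber=2 resin=1
After 3 (consume 1 fiber): fiber=1 resin=1
After 4 (gather 5 zinc): fiber=1 resin=1 zinc=5
After 5 (consume 1 resin): fiber=1 zinc=5

Answer: no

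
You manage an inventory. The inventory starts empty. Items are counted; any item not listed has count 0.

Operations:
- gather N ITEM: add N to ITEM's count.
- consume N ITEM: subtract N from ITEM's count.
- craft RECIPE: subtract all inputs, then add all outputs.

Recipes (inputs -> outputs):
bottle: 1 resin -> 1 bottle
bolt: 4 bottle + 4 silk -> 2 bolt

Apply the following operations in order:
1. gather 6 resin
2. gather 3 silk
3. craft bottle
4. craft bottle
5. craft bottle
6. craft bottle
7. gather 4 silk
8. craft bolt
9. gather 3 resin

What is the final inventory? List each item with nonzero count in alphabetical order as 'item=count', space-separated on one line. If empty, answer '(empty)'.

Answer: bolt=2 resin=5 silk=3

Derivation:
After 1 (gather 6 resin): resin=6
After 2 (gather 3 silk): resin=6 silk=3
After 3 (craft bottle): bottle=1 resin=5 silk=3
After 4 (craft bottle): bottle=2 resin=4 silk=3
After 5 (craft bottle): bottle=3 resin=3 silk=3
After 6 (craft bottle): bottle=4 resin=2 silk=3
After 7 (gather 4 silk): bottle=4 resin=2 silk=7
After 8 (craft bolt): bolt=2 resin=2 silk=3
After 9 (gather 3 resin): bolt=2 resin=5 silk=3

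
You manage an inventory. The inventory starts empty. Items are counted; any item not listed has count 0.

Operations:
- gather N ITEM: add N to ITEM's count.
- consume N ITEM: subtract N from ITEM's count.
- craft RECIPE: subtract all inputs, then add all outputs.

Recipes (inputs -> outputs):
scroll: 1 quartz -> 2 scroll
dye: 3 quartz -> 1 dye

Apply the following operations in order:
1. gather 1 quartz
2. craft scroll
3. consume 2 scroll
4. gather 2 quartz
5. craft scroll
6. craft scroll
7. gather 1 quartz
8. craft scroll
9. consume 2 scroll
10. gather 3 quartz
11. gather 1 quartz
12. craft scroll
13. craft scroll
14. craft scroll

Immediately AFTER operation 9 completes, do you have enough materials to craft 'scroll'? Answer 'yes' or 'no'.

Answer: no

Derivation:
After 1 (gather 1 quartz): quartz=1
After 2 (craft scroll): scroll=2
After 3 (consume 2 scroll): (empty)
After 4 (gather 2 quartz): quartz=2
After 5 (craft scroll): quartz=1 scroll=2
After 6 (craft scroll): scroll=4
After 7 (gather 1 quartz): quartz=1 scroll=4
After 8 (craft scroll): scroll=6
After 9 (consume 2 scroll): scroll=4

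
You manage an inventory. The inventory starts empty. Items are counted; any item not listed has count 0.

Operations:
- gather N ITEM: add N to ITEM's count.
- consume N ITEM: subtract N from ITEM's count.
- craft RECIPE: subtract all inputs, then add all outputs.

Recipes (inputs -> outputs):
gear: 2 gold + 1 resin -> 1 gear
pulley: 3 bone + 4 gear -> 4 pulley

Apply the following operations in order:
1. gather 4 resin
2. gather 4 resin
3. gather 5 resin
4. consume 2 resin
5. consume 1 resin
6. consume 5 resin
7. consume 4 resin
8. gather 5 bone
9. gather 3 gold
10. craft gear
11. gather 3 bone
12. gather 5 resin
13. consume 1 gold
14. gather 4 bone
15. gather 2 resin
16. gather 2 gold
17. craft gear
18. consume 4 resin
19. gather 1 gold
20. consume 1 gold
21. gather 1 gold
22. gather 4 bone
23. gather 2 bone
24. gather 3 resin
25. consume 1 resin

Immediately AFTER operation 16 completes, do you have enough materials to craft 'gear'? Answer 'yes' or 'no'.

Answer: yes

Derivation:
After 1 (gather 4 resin): resin=4
After 2 (gather 4 resin): resin=8
After 3 (gather 5 resin): resin=13
After 4 (consume 2 resin): resin=11
After 5 (consume 1 resin): resin=10
After 6 (consume 5 resin): resin=5
After 7 (consume 4 resin): resin=1
After 8 (gather 5 bone): bone=5 resin=1
After 9 (gather 3 gold): bone=5 gold=3 resin=1
After 10 (craft gear): bone=5 gear=1 gold=1
After 11 (gather 3 bone): bone=8 gear=1 gold=1
After 12 (gather 5 resin): bone=8 gear=1 gold=1 resin=5
After 13 (consume 1 gold): bone=8 gear=1 resin=5
After 14 (gather 4 bone): bone=12 gear=1 resin=5
After 15 (gather 2 resin): bone=12 gear=1 resin=7
After 16 (gather 2 gold): bone=12 gear=1 gold=2 resin=7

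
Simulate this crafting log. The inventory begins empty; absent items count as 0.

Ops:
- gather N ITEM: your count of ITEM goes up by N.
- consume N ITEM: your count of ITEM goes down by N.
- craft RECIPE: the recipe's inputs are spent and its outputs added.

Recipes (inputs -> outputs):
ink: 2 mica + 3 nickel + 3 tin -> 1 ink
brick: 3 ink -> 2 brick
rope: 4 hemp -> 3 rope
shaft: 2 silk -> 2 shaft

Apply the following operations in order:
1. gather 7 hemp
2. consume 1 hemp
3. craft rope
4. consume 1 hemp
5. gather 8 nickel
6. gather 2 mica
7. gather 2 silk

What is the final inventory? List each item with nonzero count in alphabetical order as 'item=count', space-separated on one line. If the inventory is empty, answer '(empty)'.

Answer: hemp=1 mica=2 nickel=8 rope=3 silk=2

Derivation:
After 1 (gather 7 hemp): hemp=7
After 2 (consume 1 hemp): hemp=6
After 3 (craft rope): hemp=2 rope=3
After 4 (consume 1 hemp): hemp=1 rope=3
After 5 (gather 8 nickel): hemp=1 nickel=8 rope=3
After 6 (gather 2 mica): hemp=1 mica=2 nickel=8 rope=3
After 7 (gather 2 silk): hemp=1 mica=2 nickel=8 rope=3 silk=2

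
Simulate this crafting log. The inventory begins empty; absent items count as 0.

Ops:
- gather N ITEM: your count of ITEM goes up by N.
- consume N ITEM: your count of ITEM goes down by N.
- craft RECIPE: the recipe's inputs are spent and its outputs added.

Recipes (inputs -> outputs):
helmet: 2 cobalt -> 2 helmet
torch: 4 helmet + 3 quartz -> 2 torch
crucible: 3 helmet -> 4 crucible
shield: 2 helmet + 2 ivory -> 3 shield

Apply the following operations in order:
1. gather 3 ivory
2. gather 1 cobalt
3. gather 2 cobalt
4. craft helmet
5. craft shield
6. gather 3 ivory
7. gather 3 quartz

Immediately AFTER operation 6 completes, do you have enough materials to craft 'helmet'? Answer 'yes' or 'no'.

Answer: no

Derivation:
After 1 (gather 3 ivory): ivory=3
After 2 (gather 1 cobalt): cobalt=1 ivory=3
After 3 (gather 2 cobalt): cobalt=3 ivory=3
After 4 (craft helmet): cobalt=1 helmet=2 ivory=3
After 5 (craft shield): cobalt=1 ivory=1 shield=3
After 6 (gather 3 ivory): cobalt=1 ivory=4 shield=3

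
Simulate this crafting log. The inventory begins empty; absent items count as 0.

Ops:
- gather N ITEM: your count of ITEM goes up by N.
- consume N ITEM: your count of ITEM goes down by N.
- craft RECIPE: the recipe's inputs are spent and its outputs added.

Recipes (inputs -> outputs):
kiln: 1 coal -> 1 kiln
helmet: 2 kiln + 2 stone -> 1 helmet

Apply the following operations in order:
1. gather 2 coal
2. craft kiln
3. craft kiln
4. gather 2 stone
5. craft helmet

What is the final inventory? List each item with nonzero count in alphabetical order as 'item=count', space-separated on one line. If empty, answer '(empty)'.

After 1 (gather 2 coal): coal=2
After 2 (craft kiln): coal=1 kiln=1
After 3 (craft kiln): kiln=2
After 4 (gather 2 stone): kiln=2 stone=2
After 5 (craft helmet): helmet=1

Answer: helmet=1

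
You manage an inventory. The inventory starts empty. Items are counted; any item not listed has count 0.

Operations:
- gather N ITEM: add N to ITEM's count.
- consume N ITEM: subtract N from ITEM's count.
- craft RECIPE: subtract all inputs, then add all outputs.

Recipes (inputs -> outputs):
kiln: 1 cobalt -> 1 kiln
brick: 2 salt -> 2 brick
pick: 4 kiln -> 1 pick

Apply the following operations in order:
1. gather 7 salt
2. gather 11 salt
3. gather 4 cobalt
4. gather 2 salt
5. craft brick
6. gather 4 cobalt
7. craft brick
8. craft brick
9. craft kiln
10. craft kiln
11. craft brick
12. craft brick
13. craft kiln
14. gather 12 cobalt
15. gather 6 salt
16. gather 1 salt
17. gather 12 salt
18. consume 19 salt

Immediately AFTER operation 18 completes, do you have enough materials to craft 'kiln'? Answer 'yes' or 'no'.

After 1 (gather 7 salt): salt=7
After 2 (gather 11 salt): salt=18
After 3 (gather 4 cobalt): cobalt=4 salt=18
After 4 (gather 2 salt): cobalt=4 salt=20
After 5 (craft brick): brick=2 cobalt=4 salt=18
After 6 (gather 4 cobalt): brick=2 cobalt=8 salt=18
After 7 (craft brick): brick=4 cobalt=8 salt=16
After 8 (craft brick): brick=6 cobalt=8 salt=14
After 9 (craft kiln): brick=6 cobalt=7 kiln=1 salt=14
After 10 (craft kiln): brick=6 cobalt=6 kiln=2 salt=14
After 11 (craft brick): brick=8 cobalt=6 kiln=2 salt=12
After 12 (craft brick): brick=10 cobalt=6 kiln=2 salt=10
After 13 (craft kiln): brick=10 cobalt=5 kiln=3 salt=10
After 14 (gather 12 cobalt): brick=10 cobalt=17 kiln=3 salt=10
After 15 (gather 6 salt): brick=10 cobalt=17 kiln=3 salt=16
After 16 (gather 1 salt): brick=10 cobalt=17 kiln=3 salt=17
After 17 (gather 12 salt): brick=10 cobalt=17 kiln=3 salt=29
After 18 (consume 19 salt): brick=10 cobalt=17 kiln=3 salt=10

Answer: yes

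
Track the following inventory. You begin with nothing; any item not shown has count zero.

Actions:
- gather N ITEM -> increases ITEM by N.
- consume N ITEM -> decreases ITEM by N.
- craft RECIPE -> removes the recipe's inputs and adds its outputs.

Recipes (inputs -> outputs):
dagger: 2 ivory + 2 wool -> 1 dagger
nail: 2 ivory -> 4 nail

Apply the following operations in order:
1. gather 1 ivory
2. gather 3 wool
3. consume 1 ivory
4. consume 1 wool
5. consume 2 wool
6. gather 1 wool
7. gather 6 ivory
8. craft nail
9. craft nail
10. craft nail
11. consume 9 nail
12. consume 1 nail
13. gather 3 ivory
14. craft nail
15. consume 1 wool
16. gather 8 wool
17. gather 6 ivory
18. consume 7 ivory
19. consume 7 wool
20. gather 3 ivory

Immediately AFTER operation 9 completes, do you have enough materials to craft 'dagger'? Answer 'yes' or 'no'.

After 1 (gather 1 ivory): ivory=1
After 2 (gather 3 wool): ivory=1 wool=3
After 3 (consume 1 ivory): wool=3
After 4 (consume 1 wool): wool=2
After 5 (consume 2 wool): (empty)
After 6 (gather 1 wool): wool=1
After 7 (gather 6 ivory): ivory=6 wool=1
After 8 (craft nail): ivory=4 nail=4 wool=1
After 9 (craft nail): ivory=2 nail=8 wool=1

Answer: no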